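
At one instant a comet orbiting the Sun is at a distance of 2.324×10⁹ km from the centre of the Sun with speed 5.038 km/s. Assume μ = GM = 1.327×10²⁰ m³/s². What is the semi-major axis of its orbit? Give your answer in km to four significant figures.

a ≈ 1.494×10⁹ km

r = 2.324×10¹² m.
Specific orbital energy ε = v²/2 − μ/r = (5038)²/2 − 1.327×10²⁰/2.324×10¹² = -4.441×10⁷ J/kg.
Since ε = −μ/(2a), a = −μ/(2ε) = 1.494×10¹² m = 1.4941×10⁹ km.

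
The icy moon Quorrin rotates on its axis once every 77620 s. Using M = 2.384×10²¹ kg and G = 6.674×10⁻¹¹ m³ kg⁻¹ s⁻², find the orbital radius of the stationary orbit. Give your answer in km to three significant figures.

μ = GM = 6.674×10⁻¹¹ × 2.384×10²¹ = 1.591×10¹¹ m³/s².
A synchronous orbit has period T, so by Kepler's third law a = (μT²/4π²)^(1/3).
μT²/4π² = 1.591×10¹¹ × (7.762×10⁴)² / 39.48 = 2.428×10¹⁹ m³.
a = 2.896×10⁶ m = 2895.7 km.

r_sync ≈ 2900 km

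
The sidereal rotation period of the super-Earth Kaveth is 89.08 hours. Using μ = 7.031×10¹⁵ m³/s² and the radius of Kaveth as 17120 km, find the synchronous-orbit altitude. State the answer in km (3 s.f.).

h_sync ≈ 2.46×10⁵ km

T = 89.08 hours = 3.207×10⁵ s.
A synchronous orbit has period T, so by Kepler's third law a = (μT²/4π²)^(1/3).
μT²/4π² = 7.031×10¹⁵ × (3.207×10⁵)² / 39.48 = 1.832×10²⁵ m³.
a = 2.636×10⁸ m = 2.6360×10⁵ km.
Altitude h = a − R = 2.6360×10⁵ − 17120 = 2.4648×10⁵ km.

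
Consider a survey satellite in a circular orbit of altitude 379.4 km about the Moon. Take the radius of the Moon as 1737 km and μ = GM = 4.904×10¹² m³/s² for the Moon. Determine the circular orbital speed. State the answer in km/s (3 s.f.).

v ≈ 1.52 km/s

r = 1737 + 379.4 = 2116.4 km = 2.1164×10⁶ m.
For a circular orbit v = √(μ/r) = √(4.904×10¹² / 2.116×10⁶) = √(2.317×10⁶) = 1522 m/s.
That is 1.522 km/s.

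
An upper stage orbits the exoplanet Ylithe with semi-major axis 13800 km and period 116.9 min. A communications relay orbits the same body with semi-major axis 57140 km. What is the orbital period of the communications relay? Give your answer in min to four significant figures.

Kepler's third law: T² ∝ a³, so T₂ = T₁ (a₂/a₁)^(3/2).
a₂/a₁ = 4.141, (a₂/a₁)^(3/2) = 8.425.
T₂ = 116.9 × 8.425 = 984.9 min.

T₂ ≈ 984.9 min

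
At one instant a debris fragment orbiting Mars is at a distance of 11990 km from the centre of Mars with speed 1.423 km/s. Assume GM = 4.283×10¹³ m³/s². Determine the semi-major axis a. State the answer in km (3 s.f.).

a ≈ 8370 km

r = 1.199×10⁷ m.
Vis-viva rearranged: 1/a = 2/r − v²/μ = 1.668×10⁻⁷ − 4.728×10⁻⁸ = 1.195×10⁻⁷ m⁻¹.
a = 8.366×10⁶ m = 8366.3 km.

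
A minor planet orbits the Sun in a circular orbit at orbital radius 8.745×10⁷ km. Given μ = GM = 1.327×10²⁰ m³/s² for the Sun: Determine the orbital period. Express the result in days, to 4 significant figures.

T ≈ 163.3 days

r = 8.745×10⁷ km = 8.745×10¹⁰ m.
Kepler's third law: T = 2π√(r³/μ) = 2π√((8.745×10¹⁰)³ / 1.327×10²⁰).
r³/μ = 5.040×10¹² s², so T = 2π × 2.245×10⁶ = 1.411×10⁷ s.
Converting: 1.411×10⁷ s ÷ 86400 = 163.3 days.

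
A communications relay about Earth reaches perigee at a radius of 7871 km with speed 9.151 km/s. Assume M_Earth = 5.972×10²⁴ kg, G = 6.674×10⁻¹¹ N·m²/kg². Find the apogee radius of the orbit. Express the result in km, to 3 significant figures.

μ = GM = 6.674×10⁻¹¹ × 5.972×10²⁴ = 3.986×10¹⁴ m³/s².
r_p = 7.871×10⁶ m.
Specific energy ε = v²/2 − μ/r = -8.768×10⁶ J/kg, so a = −μ/(2ε) = 2.273×10⁷ m.
The apsides satisfy r_p + r_a = 2a, so the apogee radius is 2a − r_p = 3.759×10⁷ m = 37589 km.

apogee radius ≈ 37600 km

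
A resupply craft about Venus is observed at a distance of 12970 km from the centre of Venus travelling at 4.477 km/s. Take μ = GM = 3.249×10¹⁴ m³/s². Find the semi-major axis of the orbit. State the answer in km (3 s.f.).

a ≈ 10800 km

r = 1.297×10⁷ m.
Vis-viva rearranged: 1/a = 2/r − v²/μ = 1.542×10⁻⁷ − 6.169×10⁻⁸ = 9.251×10⁻⁸ m⁻¹.
a = 1.081×10⁷ m = 10810 km.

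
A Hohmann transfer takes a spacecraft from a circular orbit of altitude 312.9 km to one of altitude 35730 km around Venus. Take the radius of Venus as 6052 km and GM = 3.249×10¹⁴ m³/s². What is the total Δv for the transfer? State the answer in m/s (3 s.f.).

r₁ = 6052 + 312.9 = 6364.9 km = 6.3649×10⁶ m.
r₂ = 6052 + 35730 = 41782 km = 4.1782×10⁷ m.
Transfer ellipse a_t = (r₁ + r₂)/2 = 2.407×10⁷ m.
At r₁: circular v_c1 = √(μ/r₁) = 7145 m/s; transfer-periapsis v_p = √[μ(2/r₁ − 1/a_t)] = 9412 m/s.
Δv₁ = v_p − v_c1 = 2268 m/s.
At r₂: circular v_c2 = √(μ/r₂) = 2789 m/s; transfer-apoapsis v_a = √[μ(2/r₂ − 1/a_t)] = 1434 m/s.
Δv₂ = v_c2 − v_a = 1355 m/s.
Total Δv = Δv₁ + Δv₂ = 3623 m/s.

Δv_total ≈ 3620 m/s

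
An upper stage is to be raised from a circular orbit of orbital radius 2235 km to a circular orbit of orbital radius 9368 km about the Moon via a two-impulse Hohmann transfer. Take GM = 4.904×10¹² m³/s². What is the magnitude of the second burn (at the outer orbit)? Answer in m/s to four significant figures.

Δv ≈ 274.4 m/s

r₁ = 2235 km = 2.235×10⁶ m.
r₂ = 9368 km = 9.368×10⁶ m.
Transfer ellipse a_t = (r₁ + r₂)/2 = 5.802×10⁶ m.
At r₁: circular v_c1 = √(μ/r₁) = 1481 m/s; transfer-perilune v_p = √[μ(2/r₁ − 1/a_t)] = 1882 m/s.
At r₂: circular v_c2 = √(μ/r₂) = 723.5 m/s; transfer-apolune v_a = √[μ(2/r₂ − 1/a_t)] = 449.1 m/s.
Δv₂ = v_c2 − v_a = 274.4 m/s.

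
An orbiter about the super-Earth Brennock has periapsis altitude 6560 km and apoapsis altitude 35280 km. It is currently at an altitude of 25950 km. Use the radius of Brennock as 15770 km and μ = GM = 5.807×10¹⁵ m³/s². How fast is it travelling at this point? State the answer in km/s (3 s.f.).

v ≈ 11.0 km/s

r_p = 15770 + 6560 = 22330 km = 2.2330×10⁷ m.
r_a = 15770 + 35280 = 51050 km = 5.1050×10⁷ m.
r = 15770 + 25950 = 41720 km = 4.172×10⁷ m.
Semi-major axis a = (r_p + r_a)/2 = 36690 km = 3.669×10⁷ m.
Vis-viva: v² = μ(2/r − 1/a) = 5.807×10¹⁵ × (4.794×10⁻⁸ − 2.726×10⁻⁸) = 1.201×10⁸ m²/s².
v = 10960 m/s = 10.96 km/s.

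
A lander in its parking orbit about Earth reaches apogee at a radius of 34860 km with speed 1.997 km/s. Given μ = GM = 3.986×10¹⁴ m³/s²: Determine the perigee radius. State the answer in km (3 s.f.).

r_a = 3.486×10⁷ m.
Specific energy ε = v²/2 − μ/r = -9.440×10⁶ J/kg, so a = −μ/(2ε) = 2.111×10⁷ m.
The apsides satisfy r_p + r_a = 2a, so the perigee radius is 2a − r_a = 7.363×10⁶ m = 7363.2 km.

perigee radius ≈ 7360 km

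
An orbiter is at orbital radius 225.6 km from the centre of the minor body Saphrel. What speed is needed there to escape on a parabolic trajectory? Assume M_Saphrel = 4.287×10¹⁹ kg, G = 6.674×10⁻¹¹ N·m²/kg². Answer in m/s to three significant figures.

μ = GM = 6.674×10⁻¹¹ × 4.287×10¹⁹ = 2.861×10⁹ m³/s².
r = 225.6 km = 2.256×10⁵ m.
Escape speed v_esc = √(2μ/r) = √(2 × 2.861×10⁹ / 2.256×10⁵) = √(2.536×10⁴) = 159.3 m/s.

v_esc ≈ 159 m/s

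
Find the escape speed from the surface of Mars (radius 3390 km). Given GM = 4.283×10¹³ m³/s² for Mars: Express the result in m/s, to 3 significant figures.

r = R = 3.390×10⁶ m.
Escape speed v_esc = √(2μ/r) = √(2 × 4.283×10¹³ / 3.390×10⁶) = √(2.527×10⁷) = 5027 m/s.

v_esc ≈ 5030 m/s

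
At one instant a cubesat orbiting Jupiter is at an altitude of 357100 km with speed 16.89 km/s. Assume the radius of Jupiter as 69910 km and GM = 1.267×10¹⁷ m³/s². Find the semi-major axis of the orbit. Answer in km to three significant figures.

r = 69910 + 357100 = 4.2701×10⁵ km = 4.270×10⁸ m.
Specific orbital energy ε = v²/2 − μ/r = (16890)²/2 − 1.267×10¹⁷/4.270×10⁸ = -1.541×10⁸ J/kg.
Since ε = −μ/(2a), a = −μ/(2ε) = 4.112×10⁸ m = 4.1115×10⁵ km.

a ≈ 4.11×10⁵ km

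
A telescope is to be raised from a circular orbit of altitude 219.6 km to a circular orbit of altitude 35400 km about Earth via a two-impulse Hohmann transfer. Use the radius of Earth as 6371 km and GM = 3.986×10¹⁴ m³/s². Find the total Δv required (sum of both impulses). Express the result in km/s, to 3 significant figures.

Δv_total ≈ 3.92 km/s

r₁ = 6371 + 219.6 = 6590.6 km = 6.5906×10⁶ m.
r₂ = 6371 + 35400 = 41771 km = 4.1771×10⁷ m.
Transfer ellipse a_t = (r₁ + r₂)/2 = 2.418×10⁷ m.
At r₁: circular v_c1 = √(μ/r₁) = 7777 m/s; transfer-perigee v_p = √[μ(2/r₁ − 1/a_t)] = 10220 m/s.
Δv₁ = v_p − v_c1 = 2444 m/s.
At r₂: circular v_c2 = √(μ/r₂) = 3089 m/s; transfer-apogee v_a = √[μ(2/r₂ − 1/a_t)] = 1613 m/s.
Δv₂ = v_c2 − v_a = 1476 m/s.
Total Δv = Δv₁ + Δv₂ = 3921 m/s = 3.921 km/s.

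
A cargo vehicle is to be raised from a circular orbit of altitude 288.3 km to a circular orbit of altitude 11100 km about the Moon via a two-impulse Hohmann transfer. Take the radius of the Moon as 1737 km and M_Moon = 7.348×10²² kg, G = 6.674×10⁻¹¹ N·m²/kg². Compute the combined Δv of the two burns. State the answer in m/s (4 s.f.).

Δv_total ≈ 784.5 m/s

μ = GM = 6.674×10⁻¹¹ × 7.348×10²² = 4.904×10¹² m³/s².
r₁ = 1737 + 288.3 = 2025.3 km = 2.0253×10⁶ m.
r₂ = 1737 + 11100 = 12837 km = 1.2837×10⁷ m.
Transfer ellipse a_t = (r₁ + r₂)/2 = 7.431×10⁶ m.
At r₁: circular v_c1 = √(μ/r₁) = 1556 m/s; transfer-perilune v_p = √[μ(2/r₁ − 1/a_t)] = 2045 m/s.
Δv₁ = v_p − v_c1 = 489.1 m/s.
At r₂: circular v_c2 = √(μ/r₂) = 618.1 m/s; transfer-apolune v_a = √[μ(2/r₂ − 1/a_t)] = 322.7 m/s.
Δv₂ = v_c2 − v_a = 295.4 m/s.
Total Δv = Δv₁ + Δv₂ = 784.5 m/s.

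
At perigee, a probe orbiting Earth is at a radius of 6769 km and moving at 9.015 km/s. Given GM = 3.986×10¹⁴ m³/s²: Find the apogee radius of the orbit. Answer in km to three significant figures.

apogee radius ≈ 15100 km

r_p = 6.769×10⁶ m.
Specific energy ε = v²/2 − μ/r = -1.825×10⁷ J/kg, so a = −μ/(2ε) = 1.092×10⁷ m.
The apsides satisfy r_p + r_a = 2a, so the apogee radius is 2a − r_p = 1.507×10⁷ m = 15071 km.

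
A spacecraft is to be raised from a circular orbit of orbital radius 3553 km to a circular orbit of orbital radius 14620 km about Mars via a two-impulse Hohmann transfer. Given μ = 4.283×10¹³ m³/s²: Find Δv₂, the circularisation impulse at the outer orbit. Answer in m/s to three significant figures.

r₁ = 3553 km = 3.553×10⁶ m.
r₂ = 14620 km = 1.462×10⁷ m.
Transfer ellipse a_t = (r₁ + r₂)/2 = 9.086×10⁶ m.
At r₁: circular v_c1 = √(μ/r₁) = 3472 m/s; transfer-periapsis v_p = √[μ(2/r₁ − 1/a_t)] = 4404 m/s.
At r₂: circular v_c2 = √(μ/r₂) = 1712 m/s; transfer-apoapsis v_a = √[μ(2/r₂ − 1/a_t)] = 1070 m/s.
Δv₂ = v_c2 − v_a = 641.3 m/s.

Δv ≈ 641 m/s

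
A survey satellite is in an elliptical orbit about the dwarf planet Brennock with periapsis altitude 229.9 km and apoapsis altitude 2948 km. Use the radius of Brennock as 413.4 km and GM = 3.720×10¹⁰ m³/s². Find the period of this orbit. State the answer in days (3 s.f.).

T ≈ 1.07 days

r_p = 413.4 + 229.9 = 643.30 km = 6.4330×10⁵ m.
r_a = 413.4 + 2948 = 3361.4 km = 3.3614×10⁶ m.
Semi-major axis a = (r_p + r_a)/2 = (643.30 + 3361.4)/2 = 2002.3 km = 2.002×10⁶ m.
By Kepler's third law T = 2π√(a³/μ) = 2π × 1.469×10⁴ = 9.230×10⁴ s.
= 1.068 days.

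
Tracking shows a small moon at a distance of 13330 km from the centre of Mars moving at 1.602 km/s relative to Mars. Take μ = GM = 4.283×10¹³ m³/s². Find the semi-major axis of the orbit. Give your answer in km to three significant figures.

a ≈ 11100 km

r = 1.333×10⁷ m.
Specific orbital energy ε = v²/2 − μ/r = (1602)²/2 − 4.283×10¹³/1.333×10⁷ = -1.930×10⁶ J/kg.
Since ε = −μ/(2a), a = −μ/(2ε) = 1.110×10⁷ m = 11097 km.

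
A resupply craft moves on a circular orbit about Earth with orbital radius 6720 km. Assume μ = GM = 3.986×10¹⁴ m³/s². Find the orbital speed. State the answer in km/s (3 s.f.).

v ≈ 7.70 km/s

r = 6720 km = 6.720×10⁶ m.
For a circular orbit v = √(μ/r) = √(3.986×10¹⁴ / 6.720×10⁶) = √(5.932×10⁷) = 7702 m/s.
That is 7.702 km/s.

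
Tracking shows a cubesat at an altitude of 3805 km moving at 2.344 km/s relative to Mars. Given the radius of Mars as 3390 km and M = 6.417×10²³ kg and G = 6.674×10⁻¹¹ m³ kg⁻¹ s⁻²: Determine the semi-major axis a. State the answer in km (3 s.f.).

a ≈ 6680 km

μ = GM = 6.674×10⁻¹¹ × 6.417×10²³ = 4.283×10¹³ m³/s².
r = 3390 + 3805 = 7195.0 km = 7.195×10⁶ m.
Vis-viva rearranged: 1/a = 2/r − v²/μ = 2.780×10⁻⁷ − 1.283×10⁻⁷ = 1.497×10⁻⁷ m⁻¹.
a = 6.681×10⁶ m = 6680.9 km.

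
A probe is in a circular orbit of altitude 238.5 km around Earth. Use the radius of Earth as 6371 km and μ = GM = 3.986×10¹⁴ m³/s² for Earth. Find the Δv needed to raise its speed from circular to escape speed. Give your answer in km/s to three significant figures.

Δv ≈ 3.22 km/s

r = 6371 + 238.5 = 6609.5 km = 6.6095×10⁶ m.
Circular speed v_c = √(μ/r) = 7766 m/s.
Escape speed v_esc = √(2μ/r) = √2 × v_c = 10980 m/s.
Δv = v_esc − v_c = 3217 m/s = 3.217 km/s.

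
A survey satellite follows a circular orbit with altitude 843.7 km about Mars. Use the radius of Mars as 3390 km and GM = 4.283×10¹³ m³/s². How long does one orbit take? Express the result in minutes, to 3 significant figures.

r = 3390 + 843.7 = 4233.7 km = 4.2337×10⁶ m.
Kepler's third law: T = 2π√(r³/μ) = 2π√((4.234×10⁶)³ / 4.283×10¹³).
r³/μ = 1.772×10⁶ s², so T = 2π × 1.331×10³ = 8.363×10³ s.
Converting: 8.363×10³ s ÷ 60.00 = 139.4 minutes.

T ≈ 139 minutes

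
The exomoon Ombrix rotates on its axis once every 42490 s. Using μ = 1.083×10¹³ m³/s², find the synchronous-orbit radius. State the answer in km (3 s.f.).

r_sync ≈ 7910 km

A synchronous orbit has period T, so by Kepler's third law a = (μT²/4π²)^(1/3).
μT²/4π² = 1.083×10¹³ × (4.249×10⁴)² / 39.48 = 4.953×10²⁰ m³.
a = 7.912×10⁶ m = 7911.9 km.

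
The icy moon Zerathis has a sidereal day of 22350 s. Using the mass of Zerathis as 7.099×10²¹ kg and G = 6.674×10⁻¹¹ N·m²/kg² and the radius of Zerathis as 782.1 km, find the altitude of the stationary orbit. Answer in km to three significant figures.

h_sync ≈ 1030 km

μ = GM = 6.674×10⁻¹¹ × 7.099×10²¹ = 4.738×10¹¹ m³/s².
A synchronous orbit has period T, so by Kepler's third law a = (μT²/4π²)^(1/3).
μT²/4π² = 4.738×10¹¹ × (2.235×10⁴)² / 39.48 = 5.995×10¹⁸ m³.
a = 1.817×10⁶ m = 1816.6 km.
Altitude h = a − R = 1816.6 − 782.1 = 1034.5 km.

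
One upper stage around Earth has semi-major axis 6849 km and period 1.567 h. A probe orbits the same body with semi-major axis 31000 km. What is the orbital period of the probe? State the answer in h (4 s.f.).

Kepler's third law: T² ∝ a³, so T₂ = T₁ (a₂/a₁)^(3/2).
a₂/a₁ = 4.526, (a₂/a₁)^(3/2) = 9.629.
T₂ = 1.567 × 9.629 = 15.09 h.

T₂ ≈ 15.09 h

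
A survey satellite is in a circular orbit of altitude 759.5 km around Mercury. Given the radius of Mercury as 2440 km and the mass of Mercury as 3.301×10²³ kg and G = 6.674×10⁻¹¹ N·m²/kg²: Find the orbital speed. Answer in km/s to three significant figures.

v ≈ 2.62 km/s

μ = GM = 6.674×10⁻¹¹ × 3.301×10²³ = 2.203×10¹³ m³/s².
r = 2440 + 759.5 = 3199.5 km = 3.1995×10⁶ m.
For a circular orbit v = √(μ/r) = √(2.203×10¹³ / 3.200×10⁶) = √(6.886×10⁶) = 2624 m/s.
That is 2.624 km/s.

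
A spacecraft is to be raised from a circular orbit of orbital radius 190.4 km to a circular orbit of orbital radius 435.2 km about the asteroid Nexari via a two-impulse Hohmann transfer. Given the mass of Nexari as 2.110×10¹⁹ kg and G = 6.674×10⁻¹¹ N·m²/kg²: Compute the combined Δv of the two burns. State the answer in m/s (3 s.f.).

μ = GM = 6.674×10⁻¹¹ × 2.110×10¹⁹ = 1.408×10⁹ m³/s².
r₁ = 190.4 km = 1.904×10⁵ m.
r₂ = 435.2 km = 4.352×10⁵ m.
Transfer ellipse a_t = (r₁ + r₂)/2 = 3.128×10⁵ m.
At r₁: circular v_c1 = √(μ/r₁) = 86.00 m/s; transfer-periapsis v_p = √[μ(2/r₁ − 1/a_t)] = 101.4 m/s.
Δv₁ = v_p − v_c1 = 15.44 m/s.
At r₂: circular v_c2 = √(μ/r₂) = 56.88 m/s; transfer-apoapsis v_a = √[μ(2/r₂ − 1/a_t)] = 44.38 m/s.
Δv₂ = v_c2 − v_a = 12.50 m/s.
Total Δv = Δv₁ + Δv₂ = 27.94 m/s.

Δv_total ≈ 27.9 m/s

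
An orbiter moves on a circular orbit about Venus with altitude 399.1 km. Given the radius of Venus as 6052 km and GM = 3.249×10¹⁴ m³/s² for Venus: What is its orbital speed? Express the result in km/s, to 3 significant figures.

v ≈ 7.10 km/s

r = 6052 + 399.1 = 6451.1 km = 6.4511×10⁶ m.
For a circular orbit v = √(μ/r) = √(3.249×10¹⁴ / 6.451×10⁶) = √(5.036×10⁷) = 7097 m/s.
That is 7.097 km/s.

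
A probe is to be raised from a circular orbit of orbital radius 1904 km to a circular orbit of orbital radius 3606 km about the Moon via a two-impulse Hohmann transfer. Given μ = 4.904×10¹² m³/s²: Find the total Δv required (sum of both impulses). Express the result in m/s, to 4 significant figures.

Δv_total ≈ 427.9 m/s

r₁ = 1904 km = 1.904×10⁶ m.
r₂ = 3606 km = 3.606×10⁶ m.
Transfer ellipse a_t = (r₁ + r₂)/2 = 2.755×10⁶ m.
At r₁: circular v_c1 = √(μ/r₁) = 1605 m/s; transfer-perilune v_p = √[μ(2/r₁ − 1/a_t)] = 1836 m/s.
Δv₁ = v_p − v_c1 = 231.2 m/s.
At r₂: circular v_c2 = √(μ/r₂) = 1166 m/s; transfer-apolune v_a = √[μ(2/r₂ − 1/a_t)] = 969.5 m/s.
Δv₂ = v_c2 − v_a = 196.7 m/s.
Total Δv = Δv₁ + Δv₂ = 427.9 m/s.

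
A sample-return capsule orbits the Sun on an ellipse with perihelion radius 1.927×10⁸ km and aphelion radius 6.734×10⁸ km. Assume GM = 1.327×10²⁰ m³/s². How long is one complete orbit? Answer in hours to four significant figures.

T ≈ 43180 hours

Semi-major axis a = (r_p + r_a)/2 = (1.9270×10⁸ + 6.7340×10⁸)/2 = 4.3305×10⁸ km = 4.330×10¹¹ m.
By Kepler's third law T = 2π√(a³/μ) = 2π × 2.474×10⁷ = 1.554×10⁸ s.
= 43180 hours.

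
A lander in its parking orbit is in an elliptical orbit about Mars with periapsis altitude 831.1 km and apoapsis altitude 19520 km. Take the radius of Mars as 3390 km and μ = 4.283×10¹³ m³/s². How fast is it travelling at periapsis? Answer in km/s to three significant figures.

r_p = 3390 + 831.1 = 4221.1 km = 4.2211×10⁶ m.
r_a = 3390 + 19520 = 22910 km = 2.2910×10⁷ m.
Semi-major axis a = (r_p + r_a)/2 = 13566 km = 1.357×10⁷ m.
Vis-viva: v² = μ(2/r − 1/a) = 4.283×10¹³ × (4.738×10⁻⁷ − 7.372×10⁻⁸) = 1.714×10⁷ m²/s².
v = 4140 m/s = 4.140 km/s.

v ≈ 4.14 km/s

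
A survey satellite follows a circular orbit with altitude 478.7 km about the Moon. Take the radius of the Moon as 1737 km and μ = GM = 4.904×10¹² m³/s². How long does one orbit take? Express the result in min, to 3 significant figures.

r = 1737 + 478.7 = 2215.7 km = 2.2157×10⁶ m.
Kepler's third law: T = 2π√(r³/μ) = 2π√((2.216×10⁶)³ / 4.904×10¹²).
r³/μ = 2.218×10⁶ s², so T = 2π × 1.489×10³ = 9.358×10³ s.
Converting: 9.358×10³ s ÷ 60.00 = 156.0 min.

T ≈ 156 min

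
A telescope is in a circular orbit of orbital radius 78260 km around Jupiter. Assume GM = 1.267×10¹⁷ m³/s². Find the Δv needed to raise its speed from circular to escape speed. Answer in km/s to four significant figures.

r = 78260 km = 7.826×10⁷ m.
Circular speed v_c = √(μ/r) = 40240 m/s.
Escape speed v_esc = √(2μ/r) = √2 × v_c = 56900 m/s.
Δv = v_esc − v_c = 16670 m/s = 16.67 km/s.

Δv ≈ 16.67 km/s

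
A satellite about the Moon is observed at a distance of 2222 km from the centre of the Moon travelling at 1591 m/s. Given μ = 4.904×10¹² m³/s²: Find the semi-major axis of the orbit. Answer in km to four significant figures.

r = 2.222×10⁶ m.
Vis-viva rearranged: 1/a = 2/r − v²/μ = 9.001×10⁻⁷ − 5.162×10⁻⁷ = 3.839×10⁻⁷ m⁻¹.
a = 2.605×10⁶ m = 2604.7 km.

a ≈ 2605 km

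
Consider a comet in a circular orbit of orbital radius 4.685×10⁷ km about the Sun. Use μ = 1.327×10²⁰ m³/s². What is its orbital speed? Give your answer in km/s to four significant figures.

v ≈ 53.22 km/s

r = 4.685×10⁷ km = 4.685×10¹⁰ m.
For a circular orbit v = √(μ/r) = √(1.327×10²⁰ / 4.685×10¹⁰) = √(2.832×10⁹) = 53220 m/s.
That is 53.22 km/s.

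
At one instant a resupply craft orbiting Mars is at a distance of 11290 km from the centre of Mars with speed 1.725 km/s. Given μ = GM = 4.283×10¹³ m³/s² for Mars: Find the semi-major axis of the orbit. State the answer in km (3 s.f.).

a ≈ 9290 km

r = 1.129×10⁷ m.
Specific orbital energy ε = v²/2 − μ/r = (1725)²/2 − 4.283×10¹³/1.129×10⁷ = -2.306×10⁶ J/kg.
Since ε = −μ/(2a), a = −μ/(2ε) = 9.287×10⁶ m = 9287.4 km.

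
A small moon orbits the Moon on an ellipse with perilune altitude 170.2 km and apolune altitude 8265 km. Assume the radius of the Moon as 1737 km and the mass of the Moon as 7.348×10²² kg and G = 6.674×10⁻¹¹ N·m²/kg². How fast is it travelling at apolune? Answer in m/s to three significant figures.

v ≈ 396 m/s

μ = GM = 6.674×10⁻¹¹ × 7.348×10²² = 4.904×10¹² m³/s².
r_p = 1737 + 170.2 = 1907.2 km = 1.9072×10⁶ m.
r_a = 1737 + 8265 = 10002 km = 1.0002×10⁷ m.
Semi-major axis a = (r_p + r_a)/2 = 5954.6 km = 5.955×10⁶ m.
Vis-viva: v² = μ(2/r − 1/a) = 4.904×10¹² × (2.000×10⁻⁷ − 1.679×10⁻⁷) = 1.570×10⁵ m²/s².
v = 396.3 m/s.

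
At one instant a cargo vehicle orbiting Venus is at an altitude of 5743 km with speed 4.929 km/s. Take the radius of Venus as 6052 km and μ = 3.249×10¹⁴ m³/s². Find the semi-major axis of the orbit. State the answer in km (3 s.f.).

r = 6052 + 5743 = 11795 km = 1.180×10⁷ m.
Specific orbital energy ε = v²/2 − μ/r = (4929)²/2 − 3.249×10¹⁴/1.180×10⁷ = -1.540×10⁷ J/kg.
Since ε = −μ/(2a), a = −μ/(2ε) = 1.055×10⁷ m = 10550 km.

a ≈ 10600 km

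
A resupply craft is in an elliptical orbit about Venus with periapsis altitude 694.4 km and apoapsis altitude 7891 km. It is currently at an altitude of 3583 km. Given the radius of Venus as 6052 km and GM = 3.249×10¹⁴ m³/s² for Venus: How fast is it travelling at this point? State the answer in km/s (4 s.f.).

r_p = 6052 + 694.4 = 6746.4 km = 6.7464×10⁶ m.
r_a = 6052 + 7891 = 13943 km = 1.3943×10⁷ m.
r = 6052 + 3583 = 9635.0 km = 9.635×10⁶ m.
Semi-major axis a = (r_p + r_a)/2 = 10345 km = 1.034×10⁷ m.
Vis-viva: v² = μ(2/r − 1/a) = 3.249×10¹⁴ × (2.076×10⁻⁷ − 9.667×10⁻⁸) = 3.603×10⁷ m²/s².
v = 6003 m/s = 6.003 km/s.

v ≈ 6.003 km/s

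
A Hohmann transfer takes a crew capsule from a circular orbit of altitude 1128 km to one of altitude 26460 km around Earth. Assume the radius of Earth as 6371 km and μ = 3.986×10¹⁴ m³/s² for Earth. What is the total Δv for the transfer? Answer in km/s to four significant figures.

r₁ = 6371 + 1128 = 7499.0 km = 7.4990×10⁶ m.
r₂ = 6371 + 26460 = 32831 km = 3.2831×10⁷ m.
Transfer ellipse a_t = (r₁ + r₂)/2 = 2.016×10⁷ m.
At r₁: circular v_c1 = √(μ/r₁) = 7291 m/s; transfer-perigee v_p = √[μ(2/r₁ − 1/a_t)] = 9303 m/s.
Δv₁ = v_p − v_c1 = 2012 m/s.
At r₂: circular v_c2 = √(μ/r₂) = 3484 m/s; transfer-apogee v_a = √[μ(2/r₂ − 1/a_t)] = 2125 m/s.
Δv₂ = v_c2 − v_a = 1360 m/s.
Total Δv = Δv₁ + Δv₂ = 3372 m/s = 3.372 km/s.

Δv_total ≈ 3.372 km/s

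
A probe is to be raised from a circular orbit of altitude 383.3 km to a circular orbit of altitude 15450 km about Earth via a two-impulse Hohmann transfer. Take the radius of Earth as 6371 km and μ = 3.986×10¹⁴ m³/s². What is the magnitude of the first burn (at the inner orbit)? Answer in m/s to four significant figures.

Δv ≈ 1812 m/s

r₁ = 6371 + 383.3 = 6754.3 km = 6.7543×10⁶ m.
r₂ = 6371 + 15450 = 21821 km = 2.1821×10⁷ m.
Transfer ellipse a_t = (r₁ + r₂)/2 = 1.429×10⁷ m.
At r₁: circular v_c1 = √(μ/r₁) = 7682 m/s; transfer-perigee v_p = √[μ(2/r₁ − 1/a_t)] = 9494 m/s.
Δv₁ = v_p − v_c1 = 1812 m/s.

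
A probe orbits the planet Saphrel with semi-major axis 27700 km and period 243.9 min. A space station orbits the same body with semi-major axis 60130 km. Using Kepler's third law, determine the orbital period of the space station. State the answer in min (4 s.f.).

Kepler's third law: T² ∝ a³, so T₂ = T₁ (a₂/a₁)^(3/2).
a₂/a₁ = 2.171, (a₂/a₁)^(3/2) = 3.198.
T₂ = 243.9 × 3.198 = 780.1 min.

T₂ ≈ 780.1 min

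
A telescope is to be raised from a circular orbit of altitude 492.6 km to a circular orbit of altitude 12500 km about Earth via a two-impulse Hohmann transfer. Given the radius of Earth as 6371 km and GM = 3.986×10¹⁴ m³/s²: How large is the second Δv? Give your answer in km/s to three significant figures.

r₁ = 6371 + 492.6 = 6863.6 km = 6.8636×10⁶ m.
r₂ = 6371 + 12500 = 18871 km = 1.8871×10⁷ m.
Transfer ellipse a_t = (r₁ + r₂)/2 = 1.287×10⁷ m.
At r₁: circular v_c1 = √(μ/r₁) = 7621 m/s; transfer-perigee v_p = √[μ(2/r₁ − 1/a_t)] = 9229 m/s.
At r₂: circular v_c2 = √(μ/r₂) = 4596 m/s; transfer-apogee v_a = √[μ(2/r₂ − 1/a_t)] = 3357 m/s.
Δv₂ = v_c2 − v_a = 1239 m/s.
= 1.239 km/s.

Δv ≈ 1.24 km/s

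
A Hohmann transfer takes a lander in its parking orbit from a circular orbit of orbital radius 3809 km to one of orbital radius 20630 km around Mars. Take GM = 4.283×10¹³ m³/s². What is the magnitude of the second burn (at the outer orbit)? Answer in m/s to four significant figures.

Δv ≈ 636.4 m/s

r₁ = 3809 km = 3.809×10⁶ m.
r₂ = 20630 km = 2.063×10⁷ m.
Transfer ellipse a_t = (r₁ + r₂)/2 = 1.222×10⁷ m.
At r₁: circular v_c1 = √(μ/r₁) = 3353 m/s; transfer-periapsis v_p = √[μ(2/r₁ − 1/a_t)] = 4357 m/s.
At r₂: circular v_c2 = √(μ/r₂) = 1441 m/s; transfer-apoapsis v_a = √[μ(2/r₂ − 1/a_t)] = 804.5 m/s.
Δv₂ = v_c2 − v_a = 636.4 m/s.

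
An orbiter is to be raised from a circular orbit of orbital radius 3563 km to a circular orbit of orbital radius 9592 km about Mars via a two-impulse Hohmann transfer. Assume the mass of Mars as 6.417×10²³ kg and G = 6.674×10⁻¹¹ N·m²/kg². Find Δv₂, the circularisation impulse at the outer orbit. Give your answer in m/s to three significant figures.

Δv ≈ 558 m/s

μ = GM = 6.674×10⁻¹¹ × 6.417×10²³ = 4.283×10¹³ m³/s².
r₁ = 3563 km = 3.563×10⁶ m.
r₂ = 9592 km = 9.592×10⁶ m.
Transfer ellipse a_t = (r₁ + r₂)/2 = 6.578×10⁶ m.
At r₁: circular v_c1 = √(μ/r₁) = 3467 m/s; transfer-periapsis v_p = √[μ(2/r₁ − 1/a_t)] = 4187 m/s.
At r₂: circular v_c2 = √(μ/r₂) = 2113 m/s; transfer-apoapsis v_a = √[μ(2/r₂ − 1/a_t)] = 1555 m/s.
Δv₂ = v_c2 − v_a = 557.8 m/s.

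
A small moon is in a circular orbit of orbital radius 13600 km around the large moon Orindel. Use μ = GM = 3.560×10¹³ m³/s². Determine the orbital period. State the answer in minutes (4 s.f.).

T ≈ 880.3 minutes

r = 13600 km = 1.360×10⁷ m.
Kepler's third law: T = 2π√(r³/μ) = 2π√((1.360×10⁷)³ / 3.560×10¹³).
r³/μ = 7.066×10⁷ s², so T = 2π × 8.406×10³ = 5.282×10⁴ s.
Converting: 5.282×10⁴ s ÷ 60.00 = 880.3 minutes.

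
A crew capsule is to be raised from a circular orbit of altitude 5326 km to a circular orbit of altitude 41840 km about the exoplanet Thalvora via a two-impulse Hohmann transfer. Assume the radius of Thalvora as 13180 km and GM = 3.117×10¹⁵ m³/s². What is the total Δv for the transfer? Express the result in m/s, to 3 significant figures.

r₁ = 13180 + 5326 = 18506 km = 1.8506×10⁷ m.
r₂ = 13180 + 41840 = 55020 km = 5.5020×10⁷ m.
Transfer ellipse a_t = (r₁ + r₂)/2 = 3.676×10⁷ m.
At r₁: circular v_c1 = √(μ/r₁) = 12980 m/s; transfer-periapsis v_p = √[μ(2/r₁ − 1/a_t)] = 15880 m/s.
Δv₁ = v_p − v_c1 = 2899 m/s.
At r₂: circular v_c2 = √(μ/r₂) = 7527 m/s; transfer-apoapsis v_a = √[μ(2/r₂ − 1/a_t)] = 5340 m/s.
Δv₂ = v_c2 − v_a = 2187 m/s.
Total Δv = Δv₁ + Δv₂ = 5085 m/s.

Δv_total ≈ 5090 m/s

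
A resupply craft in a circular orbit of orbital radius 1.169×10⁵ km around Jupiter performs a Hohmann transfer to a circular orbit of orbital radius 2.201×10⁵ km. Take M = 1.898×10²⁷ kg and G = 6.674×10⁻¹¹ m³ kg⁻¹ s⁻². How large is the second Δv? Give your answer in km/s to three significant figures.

μ = GM = 6.674×10⁻¹¹ × 1.898×10²⁷ = 1.267×10¹⁷ m³/s².
r₁ = 1.169×10⁵ km = 1.169×10⁸ m.
r₂ = 2.201×10⁵ km = 2.201×10⁸ m.
Transfer ellipse a_t = (r₁ + r₂)/2 = 1.685×10⁸ m.
At r₁: circular v_c1 = √(μ/r₁) = 32920 m/s; transfer-perijove v_p = √[μ(2/r₁ − 1/a_t)] = 37620 m/s.
At r₂: circular v_c2 = √(μ/r₂) = 23990 m/s; transfer-apojove v_a = √[μ(2/r₂ − 1/a_t)] = 19980 m/s.
Δv₂ = v_c2 − v_a = 4008 m/s.
= 4.008 km/s.

Δv ≈ 4.01 km/s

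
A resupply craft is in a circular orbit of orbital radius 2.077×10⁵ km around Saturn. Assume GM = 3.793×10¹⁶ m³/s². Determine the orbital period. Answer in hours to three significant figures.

T ≈ 26.8 hours

r = 2.077×10⁵ km = 2.077×10⁸ m.
Kepler's third law: T = 2π√(r³/μ) = 2π√((2.077×10⁸)³ / 3.793×10¹⁶).
r³/μ = 2.362×10⁸ s², so T = 2π × 1.537×10⁴ = 9.657×10⁴ s.
Converting: 9.657×10⁴ s ÷ 3600 = 26.83 hours.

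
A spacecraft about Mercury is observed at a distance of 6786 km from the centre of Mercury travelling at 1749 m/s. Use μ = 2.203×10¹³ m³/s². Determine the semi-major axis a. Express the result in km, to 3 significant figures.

r = 6.786×10⁶ m.
Specific orbital energy ε = v²/2 − μ/r = (1749)²/2 − 2.203×10¹³/6.786×10⁶ = -1.717×10⁶ J/kg.
Since ε = −μ/(2a), a = −μ/(2ε) = 6.416×10⁶ m = 6415.7 km.

a ≈ 6420 km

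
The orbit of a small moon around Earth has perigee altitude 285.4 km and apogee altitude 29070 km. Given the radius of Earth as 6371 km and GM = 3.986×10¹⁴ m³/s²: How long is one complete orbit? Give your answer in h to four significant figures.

r_p = 6371 + 285.4 = 6656.4 km = 6.6564×10⁶ m.
r_a = 6371 + 29070 = 35441 km = 3.5441×10⁷ m.
Semi-major axis a = (r_p + r_a)/2 = (6656.4 + 35441)/2 = 21049 km = 2.105×10⁷ m.
By Kepler's third law T = 2π√(a³/μ) = 2π × 4.837×10³ = 3.039×10⁴ s.
= 8.442 h.

T ≈ 8.442 h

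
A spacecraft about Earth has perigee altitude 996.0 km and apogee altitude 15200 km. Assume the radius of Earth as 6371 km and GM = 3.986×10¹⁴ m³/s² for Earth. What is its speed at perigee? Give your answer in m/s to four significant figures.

r_p = 6371 + 996.0 = 7367.0 km = 7.3670×10⁶ m.
r_a = 6371 + 15200 = 21571 km = 2.1571×10⁷ m.
Semi-major axis a = (r_p + r_a)/2 = 14469 km = 1.447×10⁷ m.
Vis-viva: v² = μ(2/r − 1/a) = 3.986×10¹⁴ × (2.715×10⁻⁷ − 6.911×10⁻⁸) = 8.066×10⁷ m²/s².
v = 8981 m/s.

v ≈ 8981 m/s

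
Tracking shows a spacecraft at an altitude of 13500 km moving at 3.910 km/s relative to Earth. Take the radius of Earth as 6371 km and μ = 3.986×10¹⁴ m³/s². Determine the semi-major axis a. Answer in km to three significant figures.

r = 6371 + 13500 = 19871 km = 1.987×10⁷ m.
Specific orbital energy ε = v²/2 − μ/r = (3910)²/2 − 3.986×10¹⁴/1.987×10⁷ = -1.242×10⁷ J/kg.
Since ε = −μ/(2a), a = −μ/(2ε) = 1.605×10⁷ m = 16053 km.

a ≈ 16100 km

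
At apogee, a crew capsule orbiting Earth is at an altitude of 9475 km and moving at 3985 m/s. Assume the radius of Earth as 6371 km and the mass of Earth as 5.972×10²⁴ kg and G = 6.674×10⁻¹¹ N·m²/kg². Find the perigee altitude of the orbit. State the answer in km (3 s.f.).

perigee altitude ≈ 939 km

μ = GM = 6.674×10⁻¹¹ × 5.972×10²⁴ = 3.986×10¹⁴ m³/s².
r_a = 6371 + 9475 = 15846 km = 1.585×10⁷ m.
Specific energy ε = v²/2 − μ/r = -1.721×10⁷ J/kg, so a = −μ/(2ε) = 1.158×10⁷ m.
The apsides satisfy r_p + r_a = 2a, so the perigee radius is 2a − r_a = 7.310×10⁶ m = 7309.7 km.
Perigee altitude = 7309.7 − 6371 = 938.67 km.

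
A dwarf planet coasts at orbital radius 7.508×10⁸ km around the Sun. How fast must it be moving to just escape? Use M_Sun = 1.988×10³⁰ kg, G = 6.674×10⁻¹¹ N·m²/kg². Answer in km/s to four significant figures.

v_esc ≈ 18.80 km/s

μ = GM = 6.674×10⁻¹¹ × 1.988×10³⁰ = 1.327×10²⁰ m³/s².
r = 7.508×10⁸ km = 7.508×10¹¹ m.
Escape speed v_esc = √(2μ/r) = √(2 × 1.327×10²⁰ / 7.508×10¹¹) = √(3.534×10⁸) = 18800 m/s.
= 18.80 km/s.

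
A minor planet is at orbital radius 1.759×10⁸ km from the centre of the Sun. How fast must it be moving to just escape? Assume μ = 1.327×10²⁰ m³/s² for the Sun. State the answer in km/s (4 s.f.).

v_esc ≈ 38.84 km/s

r = 1.759×10⁸ km = 1.759×10¹¹ m.
Escape speed v_esc = √(2μ/r) = √(2 × 1.327×10²⁰ / 1.759×10¹¹) = √(1.509×10⁹) = 38840 m/s.
= 38.84 km/s.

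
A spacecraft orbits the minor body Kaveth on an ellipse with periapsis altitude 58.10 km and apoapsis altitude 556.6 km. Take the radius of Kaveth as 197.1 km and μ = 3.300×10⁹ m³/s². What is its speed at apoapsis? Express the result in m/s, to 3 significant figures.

v ≈ 47.1 m/s

r_p = 197.1 + 58.10 = 255.20 km = 2.5520×10⁵ m.
r_a = 197.1 + 556.6 = 753.70 km = 7.5370×10⁵ m.
Semi-major axis a = (r_p + r_a)/2 = 504.45 km = 5.045×10⁵ m.
Vis-viva: v² = μ(2/r − 1/a) = 3.300×10⁹ × (2.654×10⁻⁶ − 1.982×10⁻⁶) = 2.215×10³ m²/s².
v = 47.06 m/s.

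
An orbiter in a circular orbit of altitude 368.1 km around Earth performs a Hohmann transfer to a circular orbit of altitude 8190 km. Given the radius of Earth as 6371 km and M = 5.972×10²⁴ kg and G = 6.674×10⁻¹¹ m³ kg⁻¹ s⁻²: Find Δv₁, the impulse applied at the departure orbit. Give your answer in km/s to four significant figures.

μ = GM = 6.674×10⁻¹¹ × 5.972×10²⁴ = 3.986×10¹⁴ m³/s².
r₁ = 6371 + 368.1 = 6739.1 km = 6.7391×10⁶ m.
r₂ = 6371 + 8190 = 14561 km = 1.4561×10⁷ m.
Transfer ellipse a_t = (r₁ + r₂)/2 = 1.065×10⁷ m.
At r₁: circular v_c1 = √(μ/r₁) = 7690 m/s; transfer-perigee v_p = √[μ(2/r₁ − 1/a_t)] = 8992 m/s.
Δv₁ = v_p − v_c1 = 1302 m/s.
= 1.302 km/s.

Δv ≈ 1.302 km/s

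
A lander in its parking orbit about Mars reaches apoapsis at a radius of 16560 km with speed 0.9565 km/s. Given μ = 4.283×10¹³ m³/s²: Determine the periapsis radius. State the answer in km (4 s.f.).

r_a = 1.656×10⁷ m.
Specific energy ε = v²/2 − μ/r = -2.129×10⁶ J/kg, so a = −μ/(2ε) = 1.006×10⁷ m.
The apsides satisfy r_p + r_a = 2a, so the periapsis radius is 2a − r_a = 3.558×10⁶ m = 3558.3 km.

periapsis radius ≈ 3558 km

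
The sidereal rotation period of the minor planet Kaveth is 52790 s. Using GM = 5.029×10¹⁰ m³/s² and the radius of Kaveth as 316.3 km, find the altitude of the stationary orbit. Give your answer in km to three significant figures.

h_sync ≈ 1210 km

A synchronous orbit has period T, so by Kepler's third law a = (μT²/4π²)^(1/3).
μT²/4π² = 5.029×10¹⁰ × (5.279×10⁴)² / 39.48 = 3.550×10¹⁸ m³.
a = 1.525×10⁶ m = 1525.5 km.
Altitude h = a − R = 1525.5 − 316.3 = 1209.2 km.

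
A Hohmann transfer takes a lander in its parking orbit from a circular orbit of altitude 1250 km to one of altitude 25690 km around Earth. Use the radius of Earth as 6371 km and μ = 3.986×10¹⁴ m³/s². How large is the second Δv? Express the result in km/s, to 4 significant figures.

Δv ≈ 1.341 km/s

r₁ = 6371 + 1250 = 7621.0 km = 7.6210×10⁶ m.
r₂ = 6371 + 25690 = 32061 km = 3.2061×10⁷ m.
Transfer ellipse a_t = (r₁ + r₂)/2 = 1.984×10⁷ m.
At r₁: circular v_c1 = √(μ/r₁) = 7232 m/s; transfer-perigee v_p = √[μ(2/r₁ − 1/a_t)] = 9193 m/s.
At r₂: circular v_c2 = √(μ/r₂) = 3526 m/s; transfer-apogee v_a = √[μ(2/r₂ − 1/a_t)] = 2185 m/s.
Δv₂ = v_c2 − v_a = 1341 m/s.
= 1.341 km/s.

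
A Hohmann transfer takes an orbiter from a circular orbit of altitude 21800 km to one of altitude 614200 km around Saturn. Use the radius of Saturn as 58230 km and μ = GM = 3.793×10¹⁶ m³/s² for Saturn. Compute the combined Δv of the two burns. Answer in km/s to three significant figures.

r₁ = 58230 + 21800 = 80030 km = 8.0030×10⁷ m.
r₂ = 58230 + 614200 = 672430 km = 6.7243×10⁸ m.
Transfer ellipse a_t = (r₁ + r₂)/2 = 3.762×10⁸ m.
At r₁: circular v_c1 = √(μ/r₁) = 21770 m/s; transfer-perikrone v_p = √[μ(2/r₁ − 1/a_t)] = 29100 m/s.
Δv₁ = v_p − v_c1 = 7334 m/s.
At r₂: circular v_c2 = √(μ/r₂) = 7510 m/s; transfer-apokrone v_a = √[μ(2/r₂ − 1/a_t)] = 3464 m/s.
Δv₂ = v_c2 − v_a = 4047 m/s.
Total Δv = Δv₁ + Δv₂ = 11380 m/s = 11.38 km/s.

Δv_total ≈ 11.4 km/s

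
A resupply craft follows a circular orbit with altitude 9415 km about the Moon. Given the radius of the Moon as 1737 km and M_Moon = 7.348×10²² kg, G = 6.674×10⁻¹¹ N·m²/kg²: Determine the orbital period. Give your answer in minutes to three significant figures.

μ = GM = 6.674×10⁻¹¹ × 7.348×10²² = 4.904×10¹² m³/s².
r = 1737 + 9415 = 11152 km = 1.1152×10⁷ m.
Kepler's third law: T = 2π√(r³/μ) = 2π√((1.115×10⁷)³ / 4.904×10¹²).
r³/μ = 2.828×10⁸ s², so T = 2π × 1.682×10⁴ = 1.057×10⁵ s.
Converting: 1.057×10⁵ s ÷ 60.00 = 1761 minutes.

T ≈ 1760 minutes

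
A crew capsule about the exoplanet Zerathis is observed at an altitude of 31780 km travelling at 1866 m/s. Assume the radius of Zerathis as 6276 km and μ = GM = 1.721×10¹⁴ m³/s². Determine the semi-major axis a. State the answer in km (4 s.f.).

a ≈ 30940 km

r = 6276 + 31780 = 38056 km = 3.806×10⁷ m.
Vis-viva rearranged: 1/a = 2/r − v²/μ = 5.255×10⁻⁸ − 2.023×10⁻⁸ = 3.232×10⁻⁸ m⁻¹.
a = 3.094×10⁷ m = 30939 km.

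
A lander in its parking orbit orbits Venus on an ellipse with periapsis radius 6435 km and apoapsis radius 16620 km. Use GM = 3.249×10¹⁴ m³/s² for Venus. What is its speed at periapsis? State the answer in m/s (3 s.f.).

v ≈ 8530 m/s

Semi-major axis a = (r_p + r_a)/2 = 11528 km = 1.153×10⁷ m.
Vis-viva: v² = μ(2/r − 1/a) = 3.249×10¹⁴ × (3.108×10⁻⁷ − 8.675×10⁻⁸) = 7.279×10⁷ m²/s².
v = 8532 m/s.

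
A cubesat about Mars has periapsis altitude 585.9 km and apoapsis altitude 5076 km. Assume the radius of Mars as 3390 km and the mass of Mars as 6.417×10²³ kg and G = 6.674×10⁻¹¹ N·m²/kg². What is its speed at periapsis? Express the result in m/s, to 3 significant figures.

v ≈ 3830 m/s

μ = GM = 6.674×10⁻¹¹ × 6.417×10²³ = 4.283×10¹³ m³/s².
r_p = 3390 + 585.9 = 3975.9 km = 3.9759×10⁶ m.
r_a = 3390 + 5076 = 8466.0 km = 8.4660×10⁶ m.
Semi-major axis a = (r_p + r_a)/2 = 6220.9 km = 6.221×10⁶ m.
Vis-viva: v² = μ(2/r − 1/a) = 4.283×10¹³ × (5.030×10⁻⁷ − 1.607×10⁻⁷) = 1.466×10⁷ m²/s².
v = 3829 m/s.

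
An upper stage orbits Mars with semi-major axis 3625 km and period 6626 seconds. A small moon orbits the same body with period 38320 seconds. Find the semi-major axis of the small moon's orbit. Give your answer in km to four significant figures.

Kepler's third law: a³ ∝ T², so a₂ = a₁ (T₂/T₁)^(2/3).
T₂/T₁ = 5.783, (T₂/T₁)^(2/3) = 3.222.
a₂ = 3625 × 3.222 = 11680 km.

a₂ ≈ 11680 km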